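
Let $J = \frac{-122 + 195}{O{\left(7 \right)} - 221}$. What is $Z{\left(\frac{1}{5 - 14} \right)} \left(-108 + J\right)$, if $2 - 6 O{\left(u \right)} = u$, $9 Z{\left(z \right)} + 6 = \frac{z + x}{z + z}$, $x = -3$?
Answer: $- \frac{384496}{3993} \approx -96.292$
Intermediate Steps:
$Z{\left(z \right)} = - \frac{2}{3} + \frac{-3 + z}{18 z}$ ($Z{\left(z \right)} = - \frac{2}{3} + \frac{\left(z - 3\right) \frac{1}{z + z}}{9} = - \frac{2}{3} + \frac{\left(-3 + z\right) \frac{1}{2 z}}{9} = - \frac{2}{3} + \frac{\frac{1}{2} \frac{1}{z} \left(-3 + z\right)}{9} = - \frac{2}{3} + \frac{-3 + z}{18 z}$)
$O{\left(u \right)} = \frac{1}{3} - \frac{u}{6}$
$J = - \frac{438}{1331}$ ($J = \frac{-122 + 195}{\left(\frac{1}{3} - \frac{7}{6}\right) - 221} = \frac{73}{\left(\frac{1}{3} - \frac{7}{6}\right) - 221} = \frac{73}{- \frac{5}{6} - 221} = \frac{73}{- \frac{1331}{6}} = 73 \left(- \frac{6}{1331}\right) = - \frac{438}{1331} \approx -0.32908$)
$Z{\left(\frac{1}{5 - 14} \right)} \left(-108 + J\right) = \frac{-3 - \frac{11}{5 - 14}}{18 \frac{1}{5 - 14}} \left(-108 - \frac{438}{1331}\right) = \frac{-3 - \frac{11}{-9}}{18 \frac{1}{-9}} \left(- \frac{144186}{1331}\right) = \frac{-3 - - \frac{11}{9}}{18 \left(- \frac{1}{9}\right)} \left(- \frac{144186}{1331}\right) = \frac{1}{18} \left(-9\right) \left(-3 + \frac{11}{9}\right) \left(- \frac{144186}{1331}\right) = \frac{1}{18} \left(-9\right) \left(- \frac{16}{9}\right) \left(- \frac{144186}{1331}\right) = \frac{8}{9} \left(- \frac{144186}{1331}\right) = - \frac{384496}{3993}$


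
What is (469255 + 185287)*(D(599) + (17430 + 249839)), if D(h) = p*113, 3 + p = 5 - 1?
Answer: 175012749044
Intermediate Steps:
p = 1 (p = -3 + (5 - 1) = -3 + 4 = 1)
D(h) = 113 (D(h) = 1*113 = 113)
(469255 + 185287)*(D(599) + (17430 + 249839)) = (469255 + 185287)*(113 + (17430 + 249839)) = 654542*(113 + 267269) = 654542*267382 = 175012749044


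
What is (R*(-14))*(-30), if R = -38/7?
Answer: -2280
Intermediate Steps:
R = -38/7 (R = -38*⅐ = -38/7 ≈ -5.4286)
(R*(-14))*(-30) = -38/7*(-14)*(-30) = 76*(-30) = -2280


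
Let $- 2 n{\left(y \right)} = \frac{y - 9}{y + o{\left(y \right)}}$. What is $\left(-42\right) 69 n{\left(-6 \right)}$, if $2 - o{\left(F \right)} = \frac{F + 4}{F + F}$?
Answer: $\frac{26082}{5} \approx 5216.4$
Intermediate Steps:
$o{\left(F \right)} = 2 - \frac{4 + F}{2 F}$ ($o{\left(F \right)} = 2 - \frac{F + 4}{F + F} = 2 - \frac{4 + F}{2 F}$)
$n{\left(y \right)} = - \frac{-9 + y}{2 \left(\frac{3}{2} + y - \frac{2}{y}\right)}$ ($n{\left(y \right)} = - \frac{\left(y - 9\right) \frac{1}{y + \left(\frac{3}{2} - \frac{2}{y}\right)}}{2} = - \frac{\left(-9 + y\right) \frac{1}{\frac{3}{2} + y - \frac{2}{y}}}{2} = - \frac{\frac{1}{\frac{3}{2} + y - \frac{2}{y}} \left(-9 + y\right)}{2} = - \frac{-9 + y}{2 \left(\frac{3}{2} + y - \frac{2}{y}\right)}$)
$\left(-42\right) 69 n{\left(-6 \right)} = \left(-42\right) 69 \left(- \frac{6 \left(9 - -6\right)}{-4 + 2 \left(-6\right)^{2} + 3 \left(-6\right)}\right) = - 2898 \left(- \frac{6 \left(9 + 6\right)}{-4 + 2 \cdot 36 - 18}\right) = - 2898 \left(\left(-6\right) \frac{1}{-4 + 72 - 18} \cdot 15\right) = - 2898 \left(\left(-6\right) \frac{1}{50} \cdot 15\right) = \left(-2898\right) \left(- \frac{9}{5}\right) = \frac{26082}{5}$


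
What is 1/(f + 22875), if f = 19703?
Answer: 1/42578 ≈ 2.3486e-5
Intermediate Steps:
1/(f + 22875) = 1/(19703 + 22875) = 1/42578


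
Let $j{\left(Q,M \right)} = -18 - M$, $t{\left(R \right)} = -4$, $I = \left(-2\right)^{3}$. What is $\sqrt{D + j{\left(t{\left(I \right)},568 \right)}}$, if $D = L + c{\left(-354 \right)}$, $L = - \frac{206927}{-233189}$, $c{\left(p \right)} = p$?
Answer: $\frac{i \sqrt{51066230037537}}{233189} \approx 30.645 i$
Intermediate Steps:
$L = \frac{206927}{233189}$ ($L = \left(-206927\right) \left(- \frac{1}{233189}\right) = \frac{206927}{233189} \approx 0.88738$)
$I = -8$
$D = - \frac{82341979}{233189}$ ($D = \frac{206927}{233189} - 354 = - \frac{82341979}{233189} \approx -353.11$)
$\sqrt{D + j{\left(t{\left(I \right)},568 \right)}} = \sqrt{- \frac{82341979}{233189} - 586} = \sqrt{- \frac{218990733}{233189}} = \frac{i \sqrt{51066230037537}}{233189}$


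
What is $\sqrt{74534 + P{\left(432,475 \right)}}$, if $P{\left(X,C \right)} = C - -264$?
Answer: $\sqrt{75273} \approx 274.36$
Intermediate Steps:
$P{\left(X,C \right)} = 264 + C$ ($P{\left(X,C \right)} = C + 264 = 264 + C$)
$\sqrt{74534 + P{\left(432,475 \right)}} = \sqrt{74534 + \left(264 + 475\right)} = \sqrt{74534 + 739} = \sqrt{75273}$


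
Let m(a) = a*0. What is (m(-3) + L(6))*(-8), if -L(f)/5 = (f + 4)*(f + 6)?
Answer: 4800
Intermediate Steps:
L(f) = -5*(4 + f)*(6 + f) (L(f) = -5*(f + 4)*(f + 6) = -5*(4 + f)*(6 + f))
m(a) = 0
(m(-3) + L(6))*(-8) = (0 + (-120 - 50*6 - 5*6**2))*(-8) = (0 + (-120 - 300 - 5*36))*(-8) = (0 + (-120 - 300 - 180))*(-8) = (0 - 600)*(-8) = -600*(-8) = 4800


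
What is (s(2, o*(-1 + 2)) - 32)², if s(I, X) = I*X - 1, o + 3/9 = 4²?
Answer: 25/9 ≈ 2.7778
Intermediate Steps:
o = 47/3 (o = -⅓ + 4² = -⅓ + 16 = 47/3 ≈ 15.667)
s(I, X) = -1 + I*X
(s(2, o*(-1 + 2)) - 32)² = ((-1 + 2*(47*(-1 + 2)/3)) - 32)² = ((-1 + 2*((47/3)*1)) - 32)² = ((-1 + 2*(47/3)) - 32)² = ((-1 + 94/3) - 32)² = (91/3 - 32)² = (-5/3)² = 25/9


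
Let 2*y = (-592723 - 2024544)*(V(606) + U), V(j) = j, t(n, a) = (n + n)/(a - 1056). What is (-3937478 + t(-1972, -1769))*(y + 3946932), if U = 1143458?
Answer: 16653428131792313074472/2825 ≈ 5.8950e+18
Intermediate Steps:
t(n, a) = 2*n/(-1056 + a) (t(n, a) = (2*n)/(-1056 + a) = 2*n/(-1056 + a))
y = -1497160476544 (y = ((-592723 - 2024544)*(606 + 1143458))/2 = (-2617267*1144064)/2 = (1/2)*(-2994320953088) = -1497160476544)
(-3937478 + t(-1972, -1769))*(y + 3946932) = (-3937478 + 2*(-1972)/(-1056 - 1769))*(-1497160476544 + 3946932) = (-3937478 + 2*(-1972)/(-2825))*(-1497156529612) = (-3937478 + 2*(-1972)*(-1/2825))*(-1497156529612) = (-3937478 + 3944/2825)*(-1497156529612) = -11123371406/2825*(-1497156529612) = 16653428131792313074472/2825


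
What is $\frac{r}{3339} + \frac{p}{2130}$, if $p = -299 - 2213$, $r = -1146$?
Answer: $- \frac{601586}{395115} \approx -1.5226$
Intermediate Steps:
$p = -2512$
$\frac{r}{3339} + \frac{p}{2130} = - \frac{1146}{3339} - \frac{2512}{2130} = \left(-1146\right) \frac{1}{3339} - \frac{1256}{1065} = - \frac{382}{1113} - \frac{1256}{1065} = - \frac{601586}{395115}$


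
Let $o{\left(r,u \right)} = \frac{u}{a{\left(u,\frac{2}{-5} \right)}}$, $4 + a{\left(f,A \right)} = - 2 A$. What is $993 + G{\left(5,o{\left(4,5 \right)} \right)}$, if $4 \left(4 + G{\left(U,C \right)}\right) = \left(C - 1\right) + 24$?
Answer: $\frac{63639}{64} \approx 994.36$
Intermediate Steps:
$a{\left(f,A \right)} = -4 - 2 A$
$o{\left(r,u \right)} = - \frac{5 u}{16}$ ($o{\left(r,u \right)} = \frac{u}{-4 - 2 \frac{2}{-5}} = \frac{u}{-4 - 2 \cdot 2 \left(- \frac{1}{5}\right)} = \frac{u}{-4 - - \frac{4}{5}} = \frac{u}{-4 + \frac{4}{5}} = \frac{u}{- \frac{16}{5}} = u \left(- \frac{5}{16}\right) = - \frac{5 u}{16}$)
$G{\left(U,C \right)} = \frac{7}{4} + \frac{C}{4}$ ($G{\left(U,C \right)} = -4 + \frac{\left(C - 1\right) + 24}{4} = -4 + \frac{\left(-1 + C\right) + 24}{4} = -4 + \frac{23 + C}{4} = -4 + \left(\frac{23}{4} + \frac{C}{4}\right) = \frac{7}{4} + \frac{C}{4}$)
$993 + G{\left(5,o{\left(4,5 \right)} \right)} = 993 + \left(\frac{7}{4} + \frac{\left(- \frac{5}{16}\right) 5}{4}\right) = 993 + \left(\frac{7}{4} + \frac{1}{4} \left(- \frac{25}{16}\right)\right) = 993 + \left(\frac{7}{4} - \frac{25}{64}\right) = 993 + \frac{87}{64} = \frac{63639}{64}$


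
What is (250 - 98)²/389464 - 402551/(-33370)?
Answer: 19693762893/1624551710 ≈ 12.123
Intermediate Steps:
(250 - 98)²/389464 - 402551/(-33370) = 152²*(1/389464) - 402551*(-1/33370) = 23104*(1/389464) + 402551/33370 = 2888/48683 + 402551/33370 = 19693762893/1624551710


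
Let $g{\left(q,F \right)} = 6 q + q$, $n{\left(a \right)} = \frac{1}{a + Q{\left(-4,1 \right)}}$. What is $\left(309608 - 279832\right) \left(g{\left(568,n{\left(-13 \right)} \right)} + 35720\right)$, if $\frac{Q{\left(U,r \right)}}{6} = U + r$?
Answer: $1181988096$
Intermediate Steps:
$Q{\left(U,r \right)} = 6 U + 6 r$ ($Q{\left(U,r \right)} = 6 \left(U + r\right) = 6 U + 6 r$)
$n{\left(a \right)} = \frac{1}{-18 + a}$ ($n{\left(a \right)} = \frac{1}{a + \left(6 \left(-4\right) + 6 \cdot 1\right)} = \frac{1}{a + \left(-24 + 6\right)} = \frac{1}{a - 18} = \frac{1}{-18 + a}$)
$g{\left(q,F \right)} = 7 q$
$\left(309608 - 279832\right) \left(g{\left(568,n{\left(-13 \right)} \right)} + 35720\right) = \left(309608 - 279832\right) \left(7 \cdot 568 + 35720\right) = 29776 \left(3976 + 35720\right) = 29776 \cdot 39696 = 1181988096$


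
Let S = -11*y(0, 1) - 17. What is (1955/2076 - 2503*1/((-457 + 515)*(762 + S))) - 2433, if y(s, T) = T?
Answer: -13434326459/5523717 ≈ -2432.1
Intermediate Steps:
S = -28 (S = -11*1 - 17 = -11 - 17 = -28)
(1955/2076 - 2503*1/((-457 + 515)*(762 + S))) - 2433 = (1955/2076 - 2503*1/((-457 + 515)*(762 - 28))) - 2433 = (1955*(1/2076) - 2503/(734*58)) - 2433 = (1955/2076 - 2503/42572) - 2433 = 4877002/5523717 - 2433 = -13434326459/5523717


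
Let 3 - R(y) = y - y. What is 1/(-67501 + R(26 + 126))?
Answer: -1/67498 ≈ -1.4815e-5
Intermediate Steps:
R(y) = 3 (R(y) = 3 - (y - y) = 3 - 1*0 = 3 + 0 = 3)
1/(-67501 + R(26 + 126)) = 1/(-67501 + 3) = 1/(-67498) = -1/67498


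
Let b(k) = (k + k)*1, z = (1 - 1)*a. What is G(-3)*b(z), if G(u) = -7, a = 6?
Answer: 0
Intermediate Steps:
z = 0 (z = (1 - 1)*6 = 0*6 = 0)
b(k) = 2*k (b(k) = (2*k)*1 = 2*k)
G(-3)*b(z) = -14*0 = -7*0 = 0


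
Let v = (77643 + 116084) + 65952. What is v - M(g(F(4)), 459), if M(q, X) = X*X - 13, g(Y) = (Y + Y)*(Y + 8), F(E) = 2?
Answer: 49011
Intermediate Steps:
g(Y) = 2*Y*(8 + Y) (g(Y) = (2*Y)*(8 + Y) = 2*Y*(8 + Y))
M(q, X) = -13 + X**2 (M(q, X) = X**2 - 13 = -13 + X**2)
v = 259679 (v = 193727 + 65952 = 259679)
v - M(g(F(4)), 459) = 259679 - (-13 + 459**2) = 259679 - (-13 + 210681) = 259679 - 1*210668 = 259679 - 210668 = 49011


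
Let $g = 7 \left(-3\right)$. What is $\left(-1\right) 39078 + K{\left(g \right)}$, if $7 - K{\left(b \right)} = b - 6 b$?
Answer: $-39176$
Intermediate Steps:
$g = -21$
$K{\left(b \right)} = 7 + 5 b$ ($K{\left(b \right)} = 7 - \left(b - 6 b\right) = 7 - - 5 b = 7 + 5 b$)
$\left(-1\right) 39078 + K{\left(g \right)} = \left(-1\right) 39078 + \left(7 + 5 \left(-21\right)\right) = -39078 + \left(7 - 105\right) = -39078 - 98 = -39176$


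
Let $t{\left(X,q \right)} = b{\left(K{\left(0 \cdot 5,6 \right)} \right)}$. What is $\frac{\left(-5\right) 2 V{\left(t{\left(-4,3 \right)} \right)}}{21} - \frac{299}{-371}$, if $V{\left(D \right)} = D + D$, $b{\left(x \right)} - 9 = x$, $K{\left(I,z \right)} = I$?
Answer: $- \frac{2881}{371} \approx -7.7655$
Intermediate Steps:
$b{\left(x \right)} = 9 + x$
$t{\left(X,q \right)} = 9$ ($t{\left(X,q \right)} = 9 + 0 \cdot 5 = 9 + 0 = 9$)
$V{\left(D \right)} = 2 D$
$\frac{\left(-5\right) 2 V{\left(t{\left(-4,3 \right)} \right)}}{21} - \frac{299}{-371} = \frac{\left(-5\right) 2 \cdot 2 \cdot 9}{21} - \frac{299}{-371} = \left(-10\right) 18 \cdot \frac{1}{21} - - \frac{299}{371} = \left(-180\right) \frac{1}{21} + \frac{299}{371} = - \frac{60}{7} + \frac{299}{371} = - \frac{2881}{371}$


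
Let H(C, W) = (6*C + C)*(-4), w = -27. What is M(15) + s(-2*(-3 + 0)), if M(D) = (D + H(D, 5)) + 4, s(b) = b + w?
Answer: -422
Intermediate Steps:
H(C, W) = -28*C (H(C, W) = (7*C)*(-4) = -28*C)
s(b) = -27 + b (s(b) = b - 27 = -27 + b)
M(D) = 4 - 27*D (M(D) = (D - 28*D) + 4 = -27*D + 4 = 4 - 27*D)
M(15) + s(-2*(-3 + 0)) = (4 - 27*15) + (-27 - 2*(-3 + 0)) = (4 - 405) + (-27 - 2*(-3)) = -401 + (-27 + 6) = -401 - 21 = -422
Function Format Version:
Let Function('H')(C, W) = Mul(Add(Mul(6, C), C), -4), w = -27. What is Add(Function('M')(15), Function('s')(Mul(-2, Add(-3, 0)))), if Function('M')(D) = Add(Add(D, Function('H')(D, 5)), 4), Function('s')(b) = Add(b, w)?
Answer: -422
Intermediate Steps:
Function('H')(C, W) = Mul(-28, C) (Function('H')(C, W) = Mul(Mul(7, C), -4) = Mul(-28, C))
Function('s')(b) = Add(-27, b) (Function('s')(b) = Add(b, -27) = Add(-27, b))
Function('M')(D) = Add(4, Mul(-27, D)) (Function('M')(D) = Add(Add(D, Mul(-28, D)), 4) = Add(Mul(-27, D), 4) = Add(4, Mul(-27, D)))
Add(Function('M')(15), Function('s')(Mul(-2, Add(-3, 0)))) = Add(Add(4, Mul(-27, 15)), Add(-27, Mul(-2, Add(-3, 0)))) = Add(Add(4, -405), Add(-27, Mul(-2, -3))) = Add(-401, Add(-27, 6)) = Add(-401, -21) = -422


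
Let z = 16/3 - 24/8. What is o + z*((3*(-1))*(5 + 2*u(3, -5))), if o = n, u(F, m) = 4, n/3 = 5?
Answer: -76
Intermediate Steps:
n = 15 (n = 3*5 = 15)
o = 15
z = 7/3 (z = 16*(1/3) - 24*1/8 = 16/3 - 3 = 7/3 ≈ 2.3333)
o + z*((3*(-1))*(5 + 2*u(3, -5))) = 15 + 7*((3*(-1))*(5 + 2*4))/3 = 15 + 7*(-3*(5 + 8))/3 = 15 + 7*(-3*13)/3 = 15 + (7/3)*(-39) = 15 - 91 = -76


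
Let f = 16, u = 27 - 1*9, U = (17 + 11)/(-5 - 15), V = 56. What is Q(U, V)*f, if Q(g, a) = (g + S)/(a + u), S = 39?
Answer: 1504/185 ≈ 8.1297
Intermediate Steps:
U = -7/5 (U = 28/(-20) = 28*(-1/20) = -7/5 ≈ -1.4000)
u = 18 (u = 27 - 9 = 18)
Q(g, a) = (39 + g)/(18 + a) (Q(g, a) = (g + 39)/(a + 18) = (39 + g)/(18 + a))
Q(U, V)*f = ((39 - 7/5)/(18 + 56))*16 = ((188/5)/74)*16 = ((1/74)*(188/5))*16 = (94/185)*16 = 1504/185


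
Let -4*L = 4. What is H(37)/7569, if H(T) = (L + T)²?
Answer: 144/841 ≈ 0.17122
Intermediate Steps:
L = -1 (L = -¼*4 = -1)
H(T) = (-1 + T)²
H(37)/7569 = (-1 + 37)²/7569 = 36²*(1/7569) = 1296*(1/7569) = 144/841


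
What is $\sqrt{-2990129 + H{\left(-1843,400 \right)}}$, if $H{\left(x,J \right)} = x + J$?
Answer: $2 i \sqrt{747893} \approx 1729.6 i$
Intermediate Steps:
$H{\left(x,J \right)} = J + x$
$\sqrt{-2990129 + H{\left(-1843,400 \right)}} = \sqrt{-2990129 + \left(400 - 1843\right)} = \sqrt{-2990129 - 1443} = \sqrt{-2991572} = 2 i \sqrt{747893}$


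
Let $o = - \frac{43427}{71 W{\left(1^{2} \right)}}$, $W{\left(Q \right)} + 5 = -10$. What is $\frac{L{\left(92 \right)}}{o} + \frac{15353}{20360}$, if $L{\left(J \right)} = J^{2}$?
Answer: $\frac{184195032331}{884173720} \approx 208.32$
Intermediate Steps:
$W{\left(Q \right)} = -15$ ($W{\left(Q \right)} = -5 - 10 = -15$)
$o = \frac{43427}{1065}$ ($o = - \frac{43427}{71 \left(-15\right)} = - \frac{43427}{-1065} = \left(-43427\right) \left(- \frac{1}{1065}\right) = \frac{43427}{1065} \approx 40.777$)
$\frac{L{\left(92 \right)}}{o} + \frac{15353}{20360} = \frac{92^{2}}{\frac{43427}{1065}} + \frac{15353}{20360} = 8464 \cdot \frac{1065}{43427} + 15353 \cdot \frac{1}{20360} = \frac{9014160}{43427} + \frac{15353}{20360} = \frac{184195032331}{884173720}$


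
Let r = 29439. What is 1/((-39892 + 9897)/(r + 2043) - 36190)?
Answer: -31482/1139363575 ≈ -2.7631e-5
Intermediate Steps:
1/((-39892 + 9897)/(r + 2043) - 36190) = 1/((-39892 + 9897)/(29439 + 2043) - 36190) = 1/(-29995/31482 - 36190) = 1/(-1139363575/31482) = -31482/1139363575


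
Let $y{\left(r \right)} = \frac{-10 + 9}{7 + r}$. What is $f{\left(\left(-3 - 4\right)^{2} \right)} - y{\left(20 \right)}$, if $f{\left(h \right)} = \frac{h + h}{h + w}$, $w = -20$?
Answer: $\frac{2675}{783} \approx 3.4163$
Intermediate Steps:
$f{\left(h \right)} = \frac{2 h}{-20 + h}$ ($f{\left(h \right)} = \frac{h + h}{h - 20} = \frac{2 h}{-20 + h}$)
$y{\left(r \right)} = - \frac{1}{7 + r}$
$f{\left(\left(-3 - 4\right)^{2} \right)} - y{\left(20 \right)} = \frac{2 \left(-3 - 4\right)^{2}}{-20 + \left(-3 - 4\right)^{2}} - - \frac{1}{7 + 20} = \frac{2 \left(-7\right)^{2}}{-20 + \left(-7\right)^{2}} - - \frac{1}{27} = 2 \cdot 49 \frac{1}{-20 + 49} - \left(-1\right) \frac{1}{27} = 2 \cdot 49 \cdot \frac{1}{29} - - \frac{1}{27} = 2 \cdot 49 \cdot \frac{1}{29} + \frac{1}{27} = \frac{98}{29} + \frac{1}{27} = \frac{2675}{783}$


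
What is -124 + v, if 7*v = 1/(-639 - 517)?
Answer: -1003409/8092 ≈ -124.00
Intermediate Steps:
v = -1/8092 (v = 1/(7*(-639 - 517)) = (1/7)/(-1156) = (1/7)*(-1/1156) = -1/8092 ≈ -0.00012358)
-124 + v = -124 - 1/8092 = -1003409/8092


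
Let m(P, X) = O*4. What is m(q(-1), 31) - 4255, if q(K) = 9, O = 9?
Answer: -4219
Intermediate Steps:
m(P, X) = 36 (m(P, X) = 9*4 = 36)
m(q(-1), 31) - 4255 = 36 - 4255 = -4219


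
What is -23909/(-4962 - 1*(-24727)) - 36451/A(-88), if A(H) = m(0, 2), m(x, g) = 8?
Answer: -720645287/158120 ≈ -4557.6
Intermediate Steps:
A(H) = 8
-23909/(-4962 - 1*(-24727)) - 36451/A(-88) = -23909/(-4962 - 1*(-24727)) - 36451/8 = -23909/(-4962 + 24727) - 36451*⅛ = -23909/19765 - 36451/8 = -720645287/158120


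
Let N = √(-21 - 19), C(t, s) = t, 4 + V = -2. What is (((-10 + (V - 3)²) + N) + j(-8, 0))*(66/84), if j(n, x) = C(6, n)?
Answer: 121/2 + 11*I*√10/7 ≈ 60.5 + 4.9693*I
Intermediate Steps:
V = -6 (V = -4 - 2 = -6)
j(n, x) = 6
N = 2*I*√10 (N = √(-40) = 2*I*√10 ≈ 6.3246*I)
(((-10 + (V - 3)²) + N) + j(-8, 0))*(66/84) = (((-10 + (-6 - 3)²) + 2*I*√10) + 6)*(66/84) = (((-10 + (-9)²) + 2*I*√10) + 6)*(66*(1/84)) = (((-10 + 81) + 2*I*√10) + 6)*(11/14) = ((71 + 2*I*√10) + 6)*(11/14) = (77 + 2*I*√10)*(11/14) = 121/2 + 11*I*√10/7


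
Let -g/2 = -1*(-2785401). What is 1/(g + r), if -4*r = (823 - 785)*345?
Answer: -2/11148159 ≈ -1.7940e-7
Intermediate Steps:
g = -5570802 (g = -(-2)*(-2785401) = -2*2785401 = -5570802)
r = -6555/2 (r = -(823 - 785)*345/4 = -19*345/2 = -1/4*13110 = -6555/2 ≈ -3277.5)
1/(g + r) = 1/(-5570802 - 6555/2) = 1/(-11148159/2) = -2/11148159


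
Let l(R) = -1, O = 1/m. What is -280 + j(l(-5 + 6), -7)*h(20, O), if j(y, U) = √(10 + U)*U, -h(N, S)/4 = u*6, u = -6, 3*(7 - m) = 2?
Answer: -280 - 1008*√3 ≈ -2025.9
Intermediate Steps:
m = 19/3 (m = 7 - ⅓*2 = 7 - ⅔ = 19/3 ≈ 6.3333)
O = 3/19 (O = 1/(19/3) = 3/19 ≈ 0.15789)
h(N, S) = 144 (h(N, S) = -(-24)*6 = -4*(-36) = 144)
j(y, U) = U*√(10 + U)
-280 + j(l(-5 + 6), -7)*h(20, O) = -280 - 7*√(10 - 7)*144 = -280 - 7*√3*144 = -280 - 1008*√3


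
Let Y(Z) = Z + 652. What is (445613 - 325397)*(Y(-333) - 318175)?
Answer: -38211376896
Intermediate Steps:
Y(Z) = 652 + Z
(445613 - 325397)*(Y(-333) - 318175) = (445613 - 325397)*((652 - 333) - 318175) = 120216*(319 - 318175) = 120216*(-317856) = -38211376896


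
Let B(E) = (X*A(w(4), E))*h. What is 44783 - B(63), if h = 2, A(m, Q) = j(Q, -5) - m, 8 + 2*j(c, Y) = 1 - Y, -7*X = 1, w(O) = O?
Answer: 313471/7 ≈ 44782.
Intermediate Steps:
X = -⅐ (X = -⅐*1 = -⅐ ≈ -0.14286)
j(c, Y) = -7/2 - Y/2 (j(c, Y) = -4 + (1 - Y)/2 = -4 + (½ - Y/2) = -7/2 - Y/2)
A(m, Q) = -1 - m (A(m, Q) = (-7/2 - ½*(-5)) - m = (-7/2 + 5/2) - m = -1 - m)
B(E) = 10/7 (B(E) = -(-1 - 1*4)/7*2 = -(-1 - 4)/7*2 = -⅐*(-5)*2 = (5/7)*2 = 10/7)
44783 - B(63) = 44783 - 1*10/7 = 44783 - 10/7 = 313471/7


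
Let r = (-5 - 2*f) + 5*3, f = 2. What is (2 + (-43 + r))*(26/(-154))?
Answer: 65/11 ≈ 5.9091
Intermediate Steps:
r = 6 (r = (-5 - 2*2) + 5*3 = (-5 - 4) + 15 = -9 + 15 = 6)
(2 + (-43 + r))*(26/(-154)) = (2 + (-43 + 6))*(26/(-154)) = (2 - 37)*(26*(-1/154)) = -35*(-13/77) = 65/11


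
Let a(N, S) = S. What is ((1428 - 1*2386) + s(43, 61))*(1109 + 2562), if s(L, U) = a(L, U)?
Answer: -3292887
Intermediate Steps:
s(L, U) = U
((1428 - 1*2386) + s(43, 61))*(1109 + 2562) = ((1428 - 1*2386) + 61)*(1109 + 2562) = ((1428 - 2386) + 61)*3671 = (-958 + 61)*3671 = -897*3671 = -3292887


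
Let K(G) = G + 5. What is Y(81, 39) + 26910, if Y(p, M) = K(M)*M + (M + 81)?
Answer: 28746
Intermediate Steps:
K(G) = 5 + G
Y(p, M) = 81 + M + M*(5 + M) (Y(p, M) = (5 + M)*M + (M + 81) = M*(5 + M) + (81 + M) = 81 + M + M*(5 + M))
Y(81, 39) + 26910 = (81 + 39 + 39*(5 + 39)) + 26910 = (81 + 39 + 39*44) + 26910 = (81 + 39 + 1716) + 26910 = 1836 + 26910 = 28746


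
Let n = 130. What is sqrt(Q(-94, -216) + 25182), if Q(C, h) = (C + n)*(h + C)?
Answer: 3*sqrt(1558) ≈ 118.41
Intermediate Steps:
Q(C, h) = (130 + C)*(C + h) (Q(C, h) = (C + 130)*(h + C) = (130 + C)*(C + h))
sqrt(Q(-94, -216) + 25182) = sqrt(((-94)**2 + 130*(-94) + 130*(-216) - 94*(-216)) + 25182) = sqrt((8836 - 12220 - 28080 + 20304) + 25182) = sqrt(-11160 + 25182) = sqrt(14022) = 3*sqrt(1558)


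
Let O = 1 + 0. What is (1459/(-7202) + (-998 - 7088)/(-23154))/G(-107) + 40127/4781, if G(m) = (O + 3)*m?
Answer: 1431897338268841/170612820668472 ≈ 8.3927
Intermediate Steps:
O = 1
G(m) = 4*m (G(m) = (1 + 3)*m = 4*m)
(1459/(-7202) + (-998 - 7088)/(-23154))/G(-107) + 40127/4781 = (1459/(-7202) + (-998 - 7088)/(-23154))/((4*(-107))) + 40127/4781 = (1459*(-1/7202) - 8086*(-1/23154))/(-428) + 40127*(1/4781) = (-1459/7202 + 4043/11577)*(-1/428) + 40127/4781 = (12226843/83377554)*(-1/428) + 40127/4781 = -12226843/35685593112 + 40127/4781 = 1431897338268841/170612820668472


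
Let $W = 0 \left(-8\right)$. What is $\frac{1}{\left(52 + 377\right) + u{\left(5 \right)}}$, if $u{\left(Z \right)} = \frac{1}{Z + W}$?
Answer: $\frac{5}{2146} \approx 0.0023299$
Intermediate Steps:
$W = 0$
$u{\left(Z \right)} = \frac{1}{Z}$ ($u{\left(Z \right)} = \frac{1}{Z + 0} = \frac{1}{Z}$)
$\frac{1}{\left(52 + 377\right) + u{\left(5 \right)}} = \frac{1}{\left(52 + 377\right) + \frac{1}{5}} = \frac{1}{429 + \frac{1}{5}} = \frac{1}{\frac{2146}{5}} = \frac{5}{2146}$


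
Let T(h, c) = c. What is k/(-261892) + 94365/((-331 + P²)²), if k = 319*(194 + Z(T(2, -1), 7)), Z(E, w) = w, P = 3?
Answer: 2258165523/3394251266 ≈ 0.66529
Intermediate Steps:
k = 64119 (k = 319*(194 + 7) = 319*201 = 64119)
k/(-261892) + 94365/((-331 + P²)²) = 64119/(-261892) + 94365/((-331 + 3²)²) = 64119*(-1/261892) + 94365/((-331 + 9)²) = -64119/261892 + 94365/((-322)²) = -64119/261892 + 94365/103684 = 2258165523/3394251266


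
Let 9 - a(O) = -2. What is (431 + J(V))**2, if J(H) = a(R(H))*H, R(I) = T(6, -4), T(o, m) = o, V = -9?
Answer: 110224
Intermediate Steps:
R(I) = 6
a(O) = 11 (a(O) = 9 - 1*(-2) = 9 + 2 = 11)
J(H) = 11*H
(431 + J(V))**2 = (431 + 11*(-9))**2 = (431 - 99)**2 = 332**2 = 110224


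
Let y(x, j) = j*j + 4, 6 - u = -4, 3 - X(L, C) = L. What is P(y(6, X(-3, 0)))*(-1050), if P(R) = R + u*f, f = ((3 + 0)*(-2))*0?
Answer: -42000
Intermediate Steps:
X(L, C) = 3 - L
u = 10 (u = 6 - 1*(-4) = 6 + 4 = 10)
f = 0 (f = (3*(-2))*0 = -6*0 = 0)
y(x, j) = 4 + j**2 (y(x, j) = j**2 + 4 = 4 + j**2)
P(R) = R (P(R) = R + 10*0 = R + 0 = R)
P(y(6, X(-3, 0)))*(-1050) = (4 + (3 - 1*(-3))**2)*(-1050) = (4 + (3 + 3)**2)*(-1050) = (4 + 6**2)*(-1050) = (4 + 36)*(-1050) = 40*(-1050) = -42000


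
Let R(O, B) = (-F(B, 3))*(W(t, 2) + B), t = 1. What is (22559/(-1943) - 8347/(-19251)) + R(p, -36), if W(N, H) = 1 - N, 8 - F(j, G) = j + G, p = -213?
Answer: 54791261780/37404693 ≈ 1464.8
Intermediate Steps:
F(j, G) = 8 - G - j (F(j, G) = 8 - (j + G) = 8 - (G + j) = 8 + (-G - j) = 8 - G - j)
R(O, B) = B*(-5 + B) (R(O, B) = (-(8 - 1*3 - B))*((1 - 1*1) + B) = (-(8 - 3 - B))*((1 - 1) + B) = (-(5 - B))*(0 + B) = (-5 + B)*B = B*(-5 + B))
(22559/(-1943) - 8347/(-19251)) + R(p, -36) = (22559/(-1943) - 8347/(-19251)) - 36*(-5 - 36) = (22559*(-1/1943) - 8347*(-1/19251)) - 36*(-41) = (-22559/1943 + 8347/19251) + 1476 = -418065088/37404693 + 1476 = 54791261780/37404693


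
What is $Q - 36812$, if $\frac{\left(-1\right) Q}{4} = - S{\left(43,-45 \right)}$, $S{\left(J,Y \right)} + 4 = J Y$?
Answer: $-44568$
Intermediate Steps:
$S{\left(J,Y \right)} = -4 + J Y$
$Q = -7756$ ($Q = - 4 \left(- (-4 + 43 \left(-45\right))\right) = - 4 \left(- (-4 - 1935)\right) = - 4 \left(\left(-1\right) \left(-1939\right)\right) = \left(-4\right) 1939 = -7756$)
$Q - 36812 = -7756 - 36812 = -44568$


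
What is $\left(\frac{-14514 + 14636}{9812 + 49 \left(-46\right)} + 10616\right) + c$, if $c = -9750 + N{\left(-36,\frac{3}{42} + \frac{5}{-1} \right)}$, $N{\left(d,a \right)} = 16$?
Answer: $\frac{3333139}{3779} \approx 882.02$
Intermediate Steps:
$c = -9734$ ($c = -9750 + 16 = -9734$)
$\left(\frac{-14514 + 14636}{9812 + 49 \left(-46\right)} + 10616\right) + c = \left(\frac{-14514 + 14636}{9812 + 49 \left(-46\right)} + 10616\right) - 9734 = \left(\frac{122}{9812 - 2254} + 10616\right) - 9734 = \left(\frac{122}{7558} + 10616\right) - 9734 = \left(122 \cdot \frac{1}{7558} + 10616\right) - 9734 = \left(\frac{61}{3779} + 10616\right) - 9734 = \frac{40117925}{3779} - 9734 = \frac{3333139}{3779}$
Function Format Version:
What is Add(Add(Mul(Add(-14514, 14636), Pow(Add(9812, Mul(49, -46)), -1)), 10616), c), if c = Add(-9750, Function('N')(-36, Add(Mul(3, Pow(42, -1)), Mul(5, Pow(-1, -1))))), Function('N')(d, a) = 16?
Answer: Rational(3333139, 3779) ≈ 882.02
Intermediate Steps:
c = -9734 (c = Add(-9750, 16) = -9734)
Add(Add(Mul(Add(-14514, 14636), Pow(Add(9812, Mul(49, -46)), -1)), 10616), c) = Add(Add(Mul(Add(-14514, 14636), Pow(Add(9812, Mul(49, -46)), -1)), 10616), -9734) = Add(Add(Mul(122, Pow(Add(9812, -2254), -1)), 10616), -9734) = Add(Add(Mul(122, Pow(7558, -1)), 10616), -9734) = Add(Add(Mul(122, Rational(1, 7558)), 10616), -9734) = Add(Add(Rational(61, 3779), 10616), -9734) = Add(Rational(40117925, 3779), -9734) = Rational(3333139, 3779)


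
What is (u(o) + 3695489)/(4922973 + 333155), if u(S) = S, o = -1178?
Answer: 3694311/5256128 ≈ 0.70286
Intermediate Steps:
(u(o) + 3695489)/(4922973 + 333155) = (-1178 + 3695489)/(4922973 + 333155) = 3694311/5256128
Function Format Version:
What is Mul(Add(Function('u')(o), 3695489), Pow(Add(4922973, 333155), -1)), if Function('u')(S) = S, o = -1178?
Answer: Rational(3694311, 5256128) ≈ 0.70286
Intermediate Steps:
Mul(Add(Function('u')(o), 3695489), Pow(Add(4922973, 333155), -1)) = Mul(Add(-1178, 3695489), Pow(Add(4922973, 333155), -1)) = Mul(3694311, Pow(5256128, -1)) = Mul(3694311, Rational(1, 5256128)) = Rational(3694311, 5256128)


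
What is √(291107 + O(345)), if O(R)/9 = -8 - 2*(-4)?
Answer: √291107 ≈ 539.54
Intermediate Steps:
O(R) = 0 (O(R) = 9*(-8 - 2*(-4)) = 9*(-8 + 8) = 9*0 = 0)
√(291107 + O(345)) = √(291107 + 0) = √291107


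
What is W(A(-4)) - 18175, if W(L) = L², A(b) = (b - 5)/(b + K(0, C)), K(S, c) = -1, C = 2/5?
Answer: -454294/25 ≈ -18172.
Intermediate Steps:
C = ⅖ (C = 2*(⅕) = ⅖ ≈ 0.40000)
A(b) = (-5 + b)/(-1 + b) (A(b) = (b - 5)/(b - 1) = (-5 + b)/(-1 + b))
W(A(-4)) - 18175 = ((-5 - 4)/(-1 - 4))² - 18175 = (-9/(-5))² - 18175 = (-⅕*(-9))² - 18175 = (9/5)² - 18175 = 81/25 - 18175 = -454294/25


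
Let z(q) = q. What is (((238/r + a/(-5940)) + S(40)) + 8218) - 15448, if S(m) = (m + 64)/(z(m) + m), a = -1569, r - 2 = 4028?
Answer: -1153562197/159588 ≈ -7228.4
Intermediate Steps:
r = 4030 (r = 2 + 4028 = 4030)
S(m) = (64 + m)/(2*m) (S(m) = (m + 64)/(m + m) = (64 + m)/((2*m)) = (64 + m)*(1/(2*m)) = (64 + m)/(2*m))
(((238/r + a/(-5940)) + S(40)) + 8218) - 15448 = (((238/4030 - 1569/(-5940)) + (1/2)*(64 + 40)/40) + 8218) - 15448 = (((238*(1/4030) - 1569*(-1/5940)) + (1/2)*(1/40)*104) + 8218) - 15448 = (((119/2015 + 523/1980) + 13/10) + 8218) - 15448 = ((257893/797940 + 13/10) + 8218) - 15448 = (259043/159588 + 8218) - 15448 = 1311753227/159588 - 15448 = -1153562197/159588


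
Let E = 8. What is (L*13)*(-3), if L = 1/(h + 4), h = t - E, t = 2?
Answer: 39/2 ≈ 19.500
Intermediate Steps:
h = -6 (h = 2 - 1*8 = 2 - 8 = -6)
L = -½ (L = 1/(-6 + 4) = 1/(-2) = -½ ≈ -0.50000)
(L*13)*(-3) = -½*13*(-3) = -13/2*(-3) = 39/2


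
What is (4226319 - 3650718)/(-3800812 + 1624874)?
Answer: -575601/2175938 ≈ -0.26453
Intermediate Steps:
(4226319 - 3650718)/(-3800812 + 1624874) = 575601/(-2175938) = 575601*(-1/2175938) = -575601/2175938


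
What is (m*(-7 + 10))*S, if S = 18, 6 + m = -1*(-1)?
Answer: -270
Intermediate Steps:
m = -5 (m = -6 - 1*(-1) = -6 + 1 = -5)
(m*(-7 + 10))*S = -5*(-7 + 10)*18 = -5*3*18 = -15*18 = -270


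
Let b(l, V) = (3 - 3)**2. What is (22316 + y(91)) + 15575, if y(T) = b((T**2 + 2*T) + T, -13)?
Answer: 37891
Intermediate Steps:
b(l, V) = 0 (b(l, V) = 0**2 = 0)
y(T) = 0
(22316 + y(91)) + 15575 = (22316 + 0) + 15575 = 22316 + 15575 = 37891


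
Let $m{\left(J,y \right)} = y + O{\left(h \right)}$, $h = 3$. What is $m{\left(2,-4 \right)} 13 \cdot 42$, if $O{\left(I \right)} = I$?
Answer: $-546$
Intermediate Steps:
$m{\left(J,y \right)} = 3 + y$ ($m{\left(J,y \right)} = y + 3 = 3 + y$)
$m{\left(2,-4 \right)} 13 \cdot 42 = \left(3 - 4\right) 13 \cdot 42 = \left(-1\right) 13 \cdot 42 = \left(-13\right) 42 = -546$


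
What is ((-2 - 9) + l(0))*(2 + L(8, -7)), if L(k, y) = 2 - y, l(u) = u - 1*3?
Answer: -154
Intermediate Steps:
l(u) = -3 + u (l(u) = u - 3 = -3 + u)
((-2 - 9) + l(0))*(2 + L(8, -7)) = ((-2 - 9) + (-3 + 0))*(2 + (2 - 1*(-7))) = (-11 - 3)*(2 + (2 + 7)) = -14*(2 + 9) = -14*11 = -154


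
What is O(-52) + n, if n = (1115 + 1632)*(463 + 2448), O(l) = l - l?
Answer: 7996517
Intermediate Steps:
O(l) = 0
n = 7996517 (n = 2747*2911 = 7996517)
O(-52) + n = 0 + 7996517 = 7996517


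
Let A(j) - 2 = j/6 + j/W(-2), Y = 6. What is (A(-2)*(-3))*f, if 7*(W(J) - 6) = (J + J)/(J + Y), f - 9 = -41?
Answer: 5216/41 ≈ 127.22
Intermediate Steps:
f = -32 (f = 9 - 41 = -32)
W(J) = 6 + 2*J/(7*(6 + J)) (W(J) = 6 + ((J + J)/(J + 6))/7 = 6 + ((2*J)/(6 + J))/7 = 6 + (2*J/(6 + J))/7 = 6 + 2*J/(7*(6 + J)))
A(j) = 2 + 83*j/246 (A(j) = 2 + (j/6 + j/((4*(63 + 11*(-2))/(7*(6 - 2))))) = 2 + (j*(1/6) + j/(((4/7)*(63 - 22)/4))) = 2 + (j/6 + j/(((4/7)*(1/4)*41))) = 2 + (j/6 + j/(41/7)) = 2 + (j/6 + j*(7/41)) = 2 + (j/6 + 7*j/41) = 2 + 83*j/246)
(A(-2)*(-3))*f = ((2 + (83/246)*(-2))*(-3))*(-32) = ((2 - 83/123)*(-3))*(-32) = ((163/123)*(-3))*(-32) = -163/41*(-32) = 5216/41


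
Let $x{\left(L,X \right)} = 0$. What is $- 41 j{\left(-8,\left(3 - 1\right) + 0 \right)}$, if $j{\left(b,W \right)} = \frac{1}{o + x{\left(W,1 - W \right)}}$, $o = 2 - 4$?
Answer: $\frac{41}{2} \approx 20.5$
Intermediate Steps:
$o = -2$
$j{\left(b,W \right)} = - \frac{1}{2}$ ($j{\left(b,W \right)} = \frac{1}{-2 + 0} = \frac{1}{-2} = - \frac{1}{2}$)
$- 41 j{\left(-8,\left(3 - 1\right) + 0 \right)} = \left(-41\right) \left(- \frac{1}{2}\right) = \frac{41}{2}$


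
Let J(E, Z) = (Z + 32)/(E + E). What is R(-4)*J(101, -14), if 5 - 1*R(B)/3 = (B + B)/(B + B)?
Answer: 108/101 ≈ 1.0693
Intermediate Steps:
J(E, Z) = (32 + Z)/(2*E) (J(E, Z) = (32 + Z)/((2*E)) = (32 + Z)*(1/(2*E)) = (32 + Z)/(2*E))
R(B) = 12 (R(B) = 15 - 3*(B + B)/(B + B) = 15 - 3*2*B/(2*B) = 15 - 3*2*B*1/(2*B) = 15 - 3*1 = 15 - 3 = 12)
R(-4)*J(101, -14) = 12*((1/2)*(32 - 14)/101) = 12*((1/2)*(1/101)*18) = 12*(9/101) = 108/101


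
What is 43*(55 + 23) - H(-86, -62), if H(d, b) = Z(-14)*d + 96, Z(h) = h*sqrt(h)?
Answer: 3258 - 1204*I*sqrt(14) ≈ 3258.0 - 4505.0*I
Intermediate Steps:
Z(h) = h**(3/2)
H(d, b) = 96 - 14*I*d*sqrt(14) (H(d, b) = (-14)**(3/2)*d + 96 = (-14*I*sqrt(14))*d + 96 = -14*I*d*sqrt(14) + 96 = 96 - 14*I*d*sqrt(14))
43*(55 + 23) - H(-86, -62) = 43*(55 + 23) - (96 - 14*I*(-86)*sqrt(14)) = 43*78 - (96 + 1204*I*sqrt(14)) = 3354 + (-96 - 1204*I*sqrt(14)) = 3258 - 1204*I*sqrt(14)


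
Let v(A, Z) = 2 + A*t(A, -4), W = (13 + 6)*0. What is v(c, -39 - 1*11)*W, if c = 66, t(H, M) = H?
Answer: 0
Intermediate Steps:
W = 0 (W = 19*0 = 0)
v(A, Z) = 2 + A**2 (v(A, Z) = 2 + A*A = 2 + A**2)
v(c, -39 - 1*11)*W = (2 + 66**2)*0 = (2 + 4356)*0 = 4358*0 = 0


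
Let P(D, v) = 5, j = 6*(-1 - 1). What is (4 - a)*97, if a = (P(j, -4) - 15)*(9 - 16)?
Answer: -6402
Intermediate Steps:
j = -12 (j = 6*(-2) = -12)
a = 70 (a = (5 - 15)*(9 - 16) = -10*(-7) = 70)
(4 - a)*97 = (4 - 1*70)*97 = (4 - 70)*97 = -66*97 = -6402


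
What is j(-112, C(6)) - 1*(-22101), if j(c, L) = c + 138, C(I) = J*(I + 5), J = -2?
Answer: 22127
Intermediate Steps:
C(I) = -10 - 2*I (C(I) = -2*(I + 5) = -2*(5 + I) = -10 - 2*I)
j(c, L) = 138 + c
j(-112, C(6)) - 1*(-22101) = (138 - 112) - 1*(-22101) = 26 + 22101 = 22127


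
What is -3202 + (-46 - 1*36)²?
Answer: 3522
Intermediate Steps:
-3202 + (-46 - 1*36)² = -3202 + (-46 - 36)² = -3202 + (-82)² = -3202 + 6724 = 3522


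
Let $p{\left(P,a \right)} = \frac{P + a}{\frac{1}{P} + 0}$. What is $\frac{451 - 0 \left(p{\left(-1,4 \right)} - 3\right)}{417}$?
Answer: $\frac{451}{417} \approx 1.0815$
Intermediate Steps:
$p{\left(P,a \right)} = P \left(P + a\right)$ ($p{\left(P,a \right)} = \frac{P + a}{\frac{1}{P}} = \left(P + a\right) P = P \left(P + a\right)$)
$\frac{451 - 0 \left(p{\left(-1,4 \right)} - 3\right)}{417} = \frac{451 - 0 \left(- (-1 + 4) - 3\right)}{417} = \left(451 - 0 \left(\left(-1\right) 3 - 3\right)\right) \frac{1}{417} = \left(451 - 0 \left(-3 - 3\right)\right) \frac{1}{417} = \left(451 - 0 \left(-6\right)\right) \frac{1}{417} = \left(451 - 0\right) \frac{1}{417} = \left(451 + 0\right) \frac{1}{417} = 451 \cdot \frac{1}{417} = \frac{451}{417}$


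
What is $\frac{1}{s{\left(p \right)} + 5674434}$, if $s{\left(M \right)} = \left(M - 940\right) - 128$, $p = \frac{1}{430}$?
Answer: $\frac{430}{2439547381} \approx 1.7626 \cdot 10^{-7}$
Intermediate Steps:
$p = \frac{1}{430} \approx 0.0023256$
$s{\left(M \right)} = -1068 + M$ ($s{\left(M \right)} = \left(-940 + M\right) - 128 = -1068 + M$)
$\frac{1}{s{\left(p \right)} + 5674434} = \frac{1}{\left(-1068 + \frac{1}{430}\right) + 5674434} = \frac{1}{- \frac{459239}{430} + 5674434} = \frac{1}{\frac{2439547381}{430}} = \frac{430}{2439547381}$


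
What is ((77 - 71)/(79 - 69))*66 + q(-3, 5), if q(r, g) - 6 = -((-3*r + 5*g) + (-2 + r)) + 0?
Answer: 83/5 ≈ 16.600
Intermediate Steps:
q(r, g) = 8 - 5*g + 2*r (q(r, g) = 6 + (-((-3*r + 5*g) + (-2 + r)) + 0) = 6 + (-(-2 - 2*r + 5*g) + 0) = 6 + ((2 - 5*g + 2*r) + 0) = 6 + (2 - 5*g + 2*r) = 8 - 5*g + 2*r)
((77 - 71)/(79 - 69))*66 + q(-3, 5) = ((77 - 71)/(79 - 69))*66 + (8 - 5*5 + 2*(-3)) = (6/10)*66 + (8 - 25 - 6) = (6*(⅒))*66 - 23 = (⅗)*66 - 23 = 198/5 - 23 = 83/5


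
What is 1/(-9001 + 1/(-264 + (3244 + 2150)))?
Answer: -5130/46175129 ≈ -0.00011110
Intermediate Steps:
1/(-9001 + 1/(-264 + (3244 + 2150))) = 1/(-9001 + 1/(-264 + 5394)) = 1/(-9001 + 1/5130) = 1/(-46175129/5130) = -5130/46175129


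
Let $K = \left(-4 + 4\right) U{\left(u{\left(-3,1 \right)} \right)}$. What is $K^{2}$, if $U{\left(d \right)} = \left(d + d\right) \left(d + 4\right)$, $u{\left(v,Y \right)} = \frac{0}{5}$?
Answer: $0$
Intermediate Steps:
$u{\left(v,Y \right)} = 0$ ($u{\left(v,Y \right)} = 0 \cdot \frac{1}{5} = 0$)
$U{\left(d \right)} = 2 d \left(4 + d\right)$
$K = 0$ ($K = \left(-4 + 4\right) 2 \cdot 0 \left(4 + 0\right) = 0 \cdot 2 \cdot 0 \cdot 4 = 0 \cdot 0 = 0$)
$K^{2} = 0^{2} = 0$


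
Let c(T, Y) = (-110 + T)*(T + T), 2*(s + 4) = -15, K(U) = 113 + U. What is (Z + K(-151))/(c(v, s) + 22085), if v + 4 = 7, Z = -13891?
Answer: -13929/21443 ≈ -0.64958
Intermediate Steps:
v = 3 (v = -4 + 7 = 3)
s = -23/2 (s = -4 + (½)*(-15) = -4 - 15/2 = -23/2 ≈ -11.500)
c(T, Y) = 2*T*(-110 + T) (c(T, Y) = (-110 + T)*(2*T) = 2*T*(-110 + T))
(Z + K(-151))/(c(v, s) + 22085) = (-13891 + (113 - 151))/(2*3*(-110 + 3) + 22085) = (-13891 - 38)/(2*3*(-107) + 22085) = -13929/(-642 + 22085) = -13929/21443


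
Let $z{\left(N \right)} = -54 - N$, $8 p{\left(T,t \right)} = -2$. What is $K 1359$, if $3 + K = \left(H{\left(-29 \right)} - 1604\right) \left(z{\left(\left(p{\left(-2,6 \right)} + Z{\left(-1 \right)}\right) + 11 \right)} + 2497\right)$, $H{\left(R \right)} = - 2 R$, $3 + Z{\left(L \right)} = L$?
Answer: $- \frac{10237198869}{2} \approx -5.1186 \cdot 10^{9}$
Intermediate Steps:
$Z{\left(L \right)} = -3 + L$
$p{\left(T,t \right)} = - \frac{1}{4}$ ($p{\left(T,t \right)} = \frac{1}{8} \left(-2\right) = - \frac{1}{4}$)
$K = - \frac{7532891}{2}$ ($K = -3 + \left(\left(-2\right) \left(-29\right) - 1604\right) \left(\left(-54 - \left(\left(- \frac{1}{4} - 4\right) + 11\right)\right) + 2497\right) = -3 + \left(58 - 1604\right) \left(\left(-54 - \left(\left(- \frac{1}{4} - 4\right) + 11\right)\right) + 2497\right) = -3 - 1546 \left(\left(-54 - \left(- \frac{17}{4} + 11\right)\right) + 2497\right) = -3 - 1546 \left(\left(-54 - \frac{27}{4}\right) + 2497\right) = -3 - 1546 \left(- \frac{243}{4} + 2497\right) = -3 - \frac{7532885}{2} = - \frac{7532891}{2} \approx -3.7664 \cdot 10^{6}$)
$K 1359 = \left(- \frac{7532891}{2}\right) 1359 = - \frac{10237198869}{2}$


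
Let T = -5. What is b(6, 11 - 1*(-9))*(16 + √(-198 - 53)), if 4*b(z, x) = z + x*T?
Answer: -376 - 47*I*√251/2 ≈ -376.0 - 372.31*I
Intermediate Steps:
b(z, x) = -5*x/4 + z/4 (b(z, x) = (z + x*(-5))/4 = (z - 5*x)/4 = -5*x/4 + z/4)
b(6, 11 - 1*(-9))*(16 + √(-198 - 53)) = (-5*(11 - 1*(-9))/4 + (¼)*6)*(16 + √(-198 - 53)) = (-5*(11 + 9)/4 + 3/2)*(16 + √(-251)) = (-5/4*20 + 3/2)*(16 + I*√251) = (-25 + 3/2)*(16 + I*√251) = -47*(16 + I*√251)/2 = -376 - 47*I*√251/2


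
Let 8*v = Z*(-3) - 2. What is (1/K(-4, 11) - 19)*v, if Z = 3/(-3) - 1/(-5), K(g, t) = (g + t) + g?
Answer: -14/15 ≈ -0.93333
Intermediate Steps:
K(g, t) = t + 2*g
Z = -4/5 (Z = 3*(-1/3) - 1*(-1/5) = -1 + 1/5 = -4/5 ≈ -0.80000)
v = 1/20 (v = (-4/5*(-3) - 2)/8 = (12/5 - 2)/8 = (1/8)*(2/5) = 1/20 ≈ 0.050000)
(1/K(-4, 11) - 19)*v = (1/(11 + 2*(-4)) - 19)*(1/20) = (1/(11 - 8) - 19)*(1/20) = (1/3 - 19)*(1/20) = -56/3*1/20 = -14/15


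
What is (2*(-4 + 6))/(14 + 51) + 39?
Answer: 2539/65 ≈ 39.062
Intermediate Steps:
(2*(-4 + 6))/(14 + 51) + 39 = (2*2)/65 + 39 = 4*(1/65) + 39 = 4/65 + 39 = 2539/65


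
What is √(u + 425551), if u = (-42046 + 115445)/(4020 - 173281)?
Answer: 2*√3047929983622383/169261 ≈ 652.34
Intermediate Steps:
u = -73399/169261 (u = 73399/(-169261) = 73399*(-1/169261) = -73399/169261 ≈ -0.43364)
√(u + 425551) = √(-73399/169261 + 425551) = √(72029114412/169261) = 2*√3047929983622383/169261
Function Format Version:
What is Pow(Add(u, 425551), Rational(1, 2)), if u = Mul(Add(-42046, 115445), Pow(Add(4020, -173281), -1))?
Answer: Mul(Rational(2, 169261), Pow(3047929983622383, Rational(1, 2))) ≈ 652.34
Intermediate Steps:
u = Rational(-73399, 169261) (u = Mul(73399, Pow(-169261, -1)) = Mul(73399, Rational(-1, 169261)) = Rational(-73399, 169261) ≈ -0.43364)
Pow(Add(u, 425551), Rational(1, 2)) = Pow(Add(Rational(-73399, 169261), 425551), Rational(1, 2)) = Pow(Rational(72029114412, 169261), Rational(1, 2)) = Mul(Rational(2, 169261), Pow(3047929983622383, Rational(1, 2)))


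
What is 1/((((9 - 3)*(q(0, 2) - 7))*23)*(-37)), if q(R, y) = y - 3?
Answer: 1/40848 ≈ 2.4481e-5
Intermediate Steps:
q(R, y) = -3 + y
1/((((9 - 3)*(q(0, 2) - 7))*23)*(-37)) = 1/((((9 - 3)*((-3 + 2) - 7))*23)*(-37)) = 1/(((6*(-1 - 7))*23)*(-37)) = 1/(((6*(-8))*23)*(-37)) = 1/(-48*23*(-37)) = 1/(-1104*(-37)) = 1/40848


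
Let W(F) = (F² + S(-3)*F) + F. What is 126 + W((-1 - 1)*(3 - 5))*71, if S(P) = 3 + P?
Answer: 1546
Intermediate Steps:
W(F) = F + F² (W(F) = (F² + (3 - 3)*F) + F = (F² + 0*F) + F = (F² + 0) + F = F² + F = F + F²)
126 + W((-1 - 1)*(3 - 5))*71 = 126 + (((-1 - 1)*(3 - 5))*(1 + (-1 - 1)*(3 - 5)))*71 = 126 + ((-2*(-2))*(1 - 2*(-2)))*71 = 126 + (4*(1 + 4))*71 = 126 + (4*5)*71 = 126 + 20*71 = 126 + 1420 = 1546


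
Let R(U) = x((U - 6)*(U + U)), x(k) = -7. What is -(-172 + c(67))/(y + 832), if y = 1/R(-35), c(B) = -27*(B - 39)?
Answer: 6496/5823 ≈ 1.1156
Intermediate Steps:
c(B) = 1053 - 27*B (c(B) = -27*(-39 + B) = 1053 - 27*B)
R(U) = -7
y = -⅐ (y = 1/(-7) = -⅐ ≈ -0.14286)
-(-172 + c(67))/(y + 832) = -(-172 + (1053 - 27*67))/(-⅐ + 832) = -(-172 + (1053 - 1809))/5823/7 = -(-172 - 756)*7/5823 = -(-928)*7/5823 = -1*(-6496/5823) = 6496/5823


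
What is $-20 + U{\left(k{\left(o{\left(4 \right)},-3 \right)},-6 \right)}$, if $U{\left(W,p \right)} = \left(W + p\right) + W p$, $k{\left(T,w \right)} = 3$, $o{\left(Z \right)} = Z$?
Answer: $-41$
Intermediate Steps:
$U{\left(W,p \right)} = W + p + W p$
$-20 + U{\left(k{\left(o{\left(4 \right)},-3 \right)},-6 \right)} = -20 + \left(3 - 6 + 3 \left(-6\right)\right) = -20 - 21 = -41$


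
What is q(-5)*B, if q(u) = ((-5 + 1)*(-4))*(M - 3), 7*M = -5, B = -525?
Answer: 31200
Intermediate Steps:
M = -5/7 (M = (⅐)*(-5) = -5/7 ≈ -0.71429)
q(u) = -416/7 (q(u) = ((-5 + 1)*(-4))*(-5/7 - 3) = -4*(-4)*(-26/7) = 16*(-26/7) = -416/7)
q(-5)*B = -416/7*(-525) = 31200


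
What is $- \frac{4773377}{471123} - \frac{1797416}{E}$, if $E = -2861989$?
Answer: $- \frac{12814548448685}{1348348843647} \approx -9.5039$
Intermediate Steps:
$- \frac{4773377}{471123} - \frac{1797416}{E} = - \frac{4773377}{471123} - \frac{1797416}{-2861989} = \left(-4773377\right) \frac{1}{471123} - - \frac{1797416}{2861989} = - \frac{4773377}{471123} + \frac{1797416}{2861989} = - \frac{12814548448685}{1348348843647}$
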